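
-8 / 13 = -0.62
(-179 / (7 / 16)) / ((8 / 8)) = -2864 / 7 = -409.14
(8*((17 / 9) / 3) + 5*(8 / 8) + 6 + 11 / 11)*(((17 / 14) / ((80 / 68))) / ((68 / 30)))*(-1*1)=-1955 / 252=-7.76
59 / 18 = 3.28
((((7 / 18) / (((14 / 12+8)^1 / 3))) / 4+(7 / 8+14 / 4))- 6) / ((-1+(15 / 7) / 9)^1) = 14721 / 7040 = 2.09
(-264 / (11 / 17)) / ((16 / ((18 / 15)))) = -153 / 5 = -30.60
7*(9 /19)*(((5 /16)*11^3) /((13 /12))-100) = 930195 /988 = 941.49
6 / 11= 0.55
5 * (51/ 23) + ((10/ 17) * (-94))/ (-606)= 1324315/ 118473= 11.18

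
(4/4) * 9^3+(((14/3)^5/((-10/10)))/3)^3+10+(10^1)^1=-155567805379865963/387420489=-401547697.65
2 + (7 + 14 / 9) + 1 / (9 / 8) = 103 / 9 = 11.44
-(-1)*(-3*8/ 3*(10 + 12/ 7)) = -656/ 7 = -93.71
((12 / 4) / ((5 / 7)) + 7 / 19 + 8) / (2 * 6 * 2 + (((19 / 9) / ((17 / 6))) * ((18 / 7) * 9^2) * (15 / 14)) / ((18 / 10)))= 165767 / 1534915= 0.11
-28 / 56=-1 / 2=-0.50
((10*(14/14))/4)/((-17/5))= -25/34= -0.74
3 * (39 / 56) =117 / 56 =2.09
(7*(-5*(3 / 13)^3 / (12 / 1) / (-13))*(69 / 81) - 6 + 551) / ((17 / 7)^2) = 9152697505 / 99049548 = 92.41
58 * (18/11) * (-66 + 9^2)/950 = 1566/1045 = 1.50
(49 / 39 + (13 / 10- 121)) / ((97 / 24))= -184772 / 6305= -29.31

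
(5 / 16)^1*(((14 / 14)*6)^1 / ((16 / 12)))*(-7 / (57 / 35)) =-3675 / 608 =-6.04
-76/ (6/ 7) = -266/ 3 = -88.67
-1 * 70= -70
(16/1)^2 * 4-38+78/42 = 6915/7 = 987.86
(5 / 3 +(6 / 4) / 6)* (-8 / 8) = -23 / 12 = -1.92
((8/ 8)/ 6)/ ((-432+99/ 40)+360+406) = 20/ 40377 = 0.00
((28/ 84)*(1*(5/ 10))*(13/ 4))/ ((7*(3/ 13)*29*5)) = 0.00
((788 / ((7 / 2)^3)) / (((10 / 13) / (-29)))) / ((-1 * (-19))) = -1188304 / 32585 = -36.47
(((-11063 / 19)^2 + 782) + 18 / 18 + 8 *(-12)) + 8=122640864 / 361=339725.39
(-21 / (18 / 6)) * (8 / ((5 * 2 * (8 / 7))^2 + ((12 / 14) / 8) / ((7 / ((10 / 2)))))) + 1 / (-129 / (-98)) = 0.33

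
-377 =-377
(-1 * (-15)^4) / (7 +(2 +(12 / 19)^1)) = -320625 / 61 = -5256.15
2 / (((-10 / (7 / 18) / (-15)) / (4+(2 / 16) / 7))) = 75 / 16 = 4.69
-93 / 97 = -0.96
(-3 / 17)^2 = 9 / 289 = 0.03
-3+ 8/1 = 5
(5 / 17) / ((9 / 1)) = 0.03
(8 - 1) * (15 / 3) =35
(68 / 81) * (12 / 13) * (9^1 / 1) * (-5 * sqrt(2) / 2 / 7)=-680 * sqrt(2) / 273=-3.52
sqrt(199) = 14.11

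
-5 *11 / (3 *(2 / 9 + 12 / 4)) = -165 / 29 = -5.69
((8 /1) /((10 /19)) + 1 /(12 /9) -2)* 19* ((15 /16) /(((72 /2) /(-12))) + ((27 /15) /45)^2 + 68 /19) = 866.20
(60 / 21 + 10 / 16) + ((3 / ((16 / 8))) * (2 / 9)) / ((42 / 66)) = 673 / 168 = 4.01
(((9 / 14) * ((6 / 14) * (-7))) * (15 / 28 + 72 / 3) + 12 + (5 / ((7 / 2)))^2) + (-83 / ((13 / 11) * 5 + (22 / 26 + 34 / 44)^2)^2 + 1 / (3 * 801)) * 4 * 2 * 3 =-9269820423325727453 / 152850630103044552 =-60.65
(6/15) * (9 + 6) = 6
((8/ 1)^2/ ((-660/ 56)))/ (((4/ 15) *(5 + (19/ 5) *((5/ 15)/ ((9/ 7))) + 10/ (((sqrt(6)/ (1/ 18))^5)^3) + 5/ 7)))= -9835773735629444303907175879016897085213998557817733120/ 3235889638713955644219574997121200538130140181240142869 + 1295598525103364389283561472000 *sqrt(6)/ 3235889638713955644219574997121200538130140181240142869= -3.04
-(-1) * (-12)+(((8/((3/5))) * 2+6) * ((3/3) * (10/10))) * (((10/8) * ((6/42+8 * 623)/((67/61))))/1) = 74483191/402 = 185281.57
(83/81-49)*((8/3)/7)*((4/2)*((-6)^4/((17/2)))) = -1989632/357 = -5573.20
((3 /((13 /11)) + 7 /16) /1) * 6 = 1857 /104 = 17.86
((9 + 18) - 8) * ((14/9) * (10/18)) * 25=33250/81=410.49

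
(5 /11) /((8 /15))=75 /88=0.85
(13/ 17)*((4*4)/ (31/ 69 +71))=0.17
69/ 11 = 6.27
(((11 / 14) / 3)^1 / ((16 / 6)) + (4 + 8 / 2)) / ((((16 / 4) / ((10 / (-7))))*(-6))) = 4535 / 9408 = 0.48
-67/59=-1.14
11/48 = 0.23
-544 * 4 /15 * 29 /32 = -1972 /15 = -131.47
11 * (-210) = -2310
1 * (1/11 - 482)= -5301/11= -481.91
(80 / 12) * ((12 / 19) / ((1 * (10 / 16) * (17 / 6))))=768 / 323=2.38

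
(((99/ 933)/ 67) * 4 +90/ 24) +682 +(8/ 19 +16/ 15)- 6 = 16182393887/ 23754180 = 681.24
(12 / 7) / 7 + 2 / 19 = 326 / 931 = 0.35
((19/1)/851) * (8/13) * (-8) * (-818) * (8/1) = 719.29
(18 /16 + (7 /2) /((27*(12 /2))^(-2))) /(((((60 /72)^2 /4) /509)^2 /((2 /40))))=123368405046408 /3125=39477889614.85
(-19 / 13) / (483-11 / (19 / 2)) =-361 / 119015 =-0.00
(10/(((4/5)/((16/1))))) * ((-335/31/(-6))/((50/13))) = 93.66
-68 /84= -17 /21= -0.81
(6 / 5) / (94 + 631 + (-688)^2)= 2 / 790115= 0.00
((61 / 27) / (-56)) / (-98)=61 / 148176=0.00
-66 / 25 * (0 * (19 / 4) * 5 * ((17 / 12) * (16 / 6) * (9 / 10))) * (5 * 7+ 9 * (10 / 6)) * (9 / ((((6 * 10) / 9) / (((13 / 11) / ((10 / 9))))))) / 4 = 0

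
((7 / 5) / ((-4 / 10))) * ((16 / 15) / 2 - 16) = 812 / 15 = 54.13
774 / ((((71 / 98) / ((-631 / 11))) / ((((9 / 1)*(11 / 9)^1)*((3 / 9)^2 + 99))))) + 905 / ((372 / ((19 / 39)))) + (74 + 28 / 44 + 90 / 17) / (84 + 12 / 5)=-154436206876367777 / 2311472592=-66812908.54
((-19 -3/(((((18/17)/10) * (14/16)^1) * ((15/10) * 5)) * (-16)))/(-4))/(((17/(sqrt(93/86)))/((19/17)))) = 5605 * sqrt(7998)/1565802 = 0.32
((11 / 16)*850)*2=4675 / 4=1168.75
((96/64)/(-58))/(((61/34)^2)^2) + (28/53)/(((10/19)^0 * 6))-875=-55857314191247/63843172851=-874.91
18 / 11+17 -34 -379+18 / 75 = -108384 / 275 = -394.12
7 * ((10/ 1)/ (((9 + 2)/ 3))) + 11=331/ 11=30.09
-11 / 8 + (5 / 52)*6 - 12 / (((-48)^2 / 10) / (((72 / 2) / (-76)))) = -6113 / 7904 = -0.77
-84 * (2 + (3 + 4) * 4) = -2520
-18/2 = -9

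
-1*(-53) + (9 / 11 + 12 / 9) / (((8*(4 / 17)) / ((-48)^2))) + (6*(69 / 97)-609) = 2221198 / 1067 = 2081.72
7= 7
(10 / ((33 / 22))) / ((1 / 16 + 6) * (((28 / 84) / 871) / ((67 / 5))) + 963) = 18674240 / 2697494453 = 0.01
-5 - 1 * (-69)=64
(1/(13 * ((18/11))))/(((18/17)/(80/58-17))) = -28237/40716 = -0.69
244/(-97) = -244/97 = -2.52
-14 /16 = -7 /8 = -0.88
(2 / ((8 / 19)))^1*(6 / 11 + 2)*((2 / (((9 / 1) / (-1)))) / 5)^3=-1064 / 1002375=-0.00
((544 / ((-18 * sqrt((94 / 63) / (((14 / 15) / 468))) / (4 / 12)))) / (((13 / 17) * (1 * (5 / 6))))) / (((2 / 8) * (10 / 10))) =-129472 * sqrt(9165) / 5361525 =-2.31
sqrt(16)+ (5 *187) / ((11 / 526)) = 44714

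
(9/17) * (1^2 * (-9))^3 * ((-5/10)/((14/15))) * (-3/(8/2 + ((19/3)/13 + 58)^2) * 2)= -89813529/247950542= -0.36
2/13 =0.15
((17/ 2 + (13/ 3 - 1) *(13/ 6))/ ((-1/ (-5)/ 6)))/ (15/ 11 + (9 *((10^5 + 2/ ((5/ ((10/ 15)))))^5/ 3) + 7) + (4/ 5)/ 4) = 1313296875/ 83532363755940015840021143855639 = 0.00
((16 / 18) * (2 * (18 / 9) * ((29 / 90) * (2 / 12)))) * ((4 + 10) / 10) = 1624 / 6075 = 0.27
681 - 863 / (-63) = 43766 / 63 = 694.70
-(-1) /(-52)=-1 /52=-0.02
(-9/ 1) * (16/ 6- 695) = 6231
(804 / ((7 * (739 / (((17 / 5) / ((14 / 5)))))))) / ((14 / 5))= 17085 / 253477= 0.07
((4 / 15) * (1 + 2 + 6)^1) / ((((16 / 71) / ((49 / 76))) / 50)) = 52185 / 152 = 343.32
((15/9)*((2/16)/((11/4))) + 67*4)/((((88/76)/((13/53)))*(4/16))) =4370171/19239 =227.15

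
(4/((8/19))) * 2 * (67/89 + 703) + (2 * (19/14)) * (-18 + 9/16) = 132813363/9968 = 13323.97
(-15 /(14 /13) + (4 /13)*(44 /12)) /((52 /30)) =-34945 /4732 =-7.38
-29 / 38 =-0.76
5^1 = 5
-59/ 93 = -0.63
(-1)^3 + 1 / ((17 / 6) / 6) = 19 / 17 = 1.12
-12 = -12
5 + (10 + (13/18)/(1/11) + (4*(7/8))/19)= 3955/171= 23.13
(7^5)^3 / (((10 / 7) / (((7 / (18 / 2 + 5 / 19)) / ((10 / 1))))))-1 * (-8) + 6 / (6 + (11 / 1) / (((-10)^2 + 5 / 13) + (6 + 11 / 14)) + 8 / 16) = 1138449768326632647077 / 4533214400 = 251135213972.37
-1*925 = -925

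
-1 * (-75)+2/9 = 677/9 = 75.22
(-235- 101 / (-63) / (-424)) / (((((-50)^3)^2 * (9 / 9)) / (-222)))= 232264577 / 69562500000000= 0.00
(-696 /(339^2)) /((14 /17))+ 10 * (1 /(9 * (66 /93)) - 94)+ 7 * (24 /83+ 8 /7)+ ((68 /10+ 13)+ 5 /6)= -6667313341187 /7344601110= -907.78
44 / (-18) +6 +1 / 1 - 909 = -8140 / 9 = -904.44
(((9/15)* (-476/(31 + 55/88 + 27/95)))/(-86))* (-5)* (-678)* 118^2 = 5122777726080/1042793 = 4912554.77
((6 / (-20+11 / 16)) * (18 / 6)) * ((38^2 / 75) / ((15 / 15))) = -46208 / 2575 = -17.94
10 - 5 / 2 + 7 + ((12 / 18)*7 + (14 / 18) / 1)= 359 / 18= 19.94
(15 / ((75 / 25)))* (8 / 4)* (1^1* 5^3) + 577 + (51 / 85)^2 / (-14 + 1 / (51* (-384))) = 12522858219 / 6854425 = 1826.97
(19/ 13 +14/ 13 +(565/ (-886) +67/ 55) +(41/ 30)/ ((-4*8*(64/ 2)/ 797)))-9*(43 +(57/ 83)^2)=-5217688031829649/ 13406553937920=-389.19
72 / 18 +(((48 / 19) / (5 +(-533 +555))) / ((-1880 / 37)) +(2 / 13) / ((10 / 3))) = 2112769 / 522405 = 4.04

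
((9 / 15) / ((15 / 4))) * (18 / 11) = 72 / 275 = 0.26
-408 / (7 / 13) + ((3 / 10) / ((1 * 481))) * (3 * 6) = -12755931 / 16835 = -757.70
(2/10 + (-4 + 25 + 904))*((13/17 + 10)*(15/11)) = 2539674/187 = 13581.14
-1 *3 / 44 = -3 / 44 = -0.07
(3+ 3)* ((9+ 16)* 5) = 750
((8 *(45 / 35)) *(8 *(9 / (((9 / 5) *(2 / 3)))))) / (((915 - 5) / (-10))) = -4320 / 637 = -6.78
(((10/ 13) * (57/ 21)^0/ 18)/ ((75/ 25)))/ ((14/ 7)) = 5/ 702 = 0.01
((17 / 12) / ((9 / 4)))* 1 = 17 / 27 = 0.63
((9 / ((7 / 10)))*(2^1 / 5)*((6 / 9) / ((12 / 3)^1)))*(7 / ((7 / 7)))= 6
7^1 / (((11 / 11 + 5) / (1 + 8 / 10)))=21 / 10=2.10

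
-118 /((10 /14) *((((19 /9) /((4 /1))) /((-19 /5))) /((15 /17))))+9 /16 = 1428093 /1360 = 1050.07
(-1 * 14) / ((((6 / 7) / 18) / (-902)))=265188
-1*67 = -67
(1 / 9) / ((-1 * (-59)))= 1 / 531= 0.00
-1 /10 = -0.10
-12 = -12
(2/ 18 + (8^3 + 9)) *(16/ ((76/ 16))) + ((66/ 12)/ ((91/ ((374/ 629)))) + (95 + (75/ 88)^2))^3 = 2667303810577145273337680172229/ 3031248160924115259359232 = 879935.81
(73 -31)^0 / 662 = 1 / 662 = 0.00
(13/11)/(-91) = -0.01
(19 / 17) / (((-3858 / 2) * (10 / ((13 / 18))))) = -247 / 5902740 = -0.00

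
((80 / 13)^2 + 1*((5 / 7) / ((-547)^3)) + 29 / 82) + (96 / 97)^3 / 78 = 38.24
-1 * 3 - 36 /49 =-183 /49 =-3.73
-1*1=-1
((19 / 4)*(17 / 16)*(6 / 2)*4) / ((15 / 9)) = 2907 / 80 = 36.34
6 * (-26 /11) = -156 /11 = -14.18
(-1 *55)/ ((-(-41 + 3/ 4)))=-220/ 161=-1.37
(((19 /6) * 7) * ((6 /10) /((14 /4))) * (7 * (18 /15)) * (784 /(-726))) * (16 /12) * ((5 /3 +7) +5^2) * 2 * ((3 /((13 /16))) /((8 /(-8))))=1348028416 /117975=11426.39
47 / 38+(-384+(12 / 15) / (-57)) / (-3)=221003 / 1710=129.24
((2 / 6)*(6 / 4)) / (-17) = -1 / 34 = -0.03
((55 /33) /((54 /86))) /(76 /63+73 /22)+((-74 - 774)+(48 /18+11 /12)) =-190499689 /225756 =-843.83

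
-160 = -160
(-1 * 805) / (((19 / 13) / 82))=-858130 / 19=-45164.74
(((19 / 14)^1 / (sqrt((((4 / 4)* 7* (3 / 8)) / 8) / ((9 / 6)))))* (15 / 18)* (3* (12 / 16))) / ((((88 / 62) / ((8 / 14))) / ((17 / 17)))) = 8835* sqrt(14) / 15092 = 2.19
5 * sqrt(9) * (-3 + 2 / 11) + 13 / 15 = -41.41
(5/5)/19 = 1/19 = 0.05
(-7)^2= 49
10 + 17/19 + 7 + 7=24.89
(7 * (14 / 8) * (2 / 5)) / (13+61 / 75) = 0.35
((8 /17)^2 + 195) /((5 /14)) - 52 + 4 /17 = 715066 /1445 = 494.86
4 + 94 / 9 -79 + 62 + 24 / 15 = -43 / 45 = -0.96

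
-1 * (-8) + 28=36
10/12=5/6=0.83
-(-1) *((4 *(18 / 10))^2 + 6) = 1446 / 25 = 57.84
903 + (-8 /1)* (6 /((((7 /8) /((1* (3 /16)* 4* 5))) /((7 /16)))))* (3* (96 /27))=-57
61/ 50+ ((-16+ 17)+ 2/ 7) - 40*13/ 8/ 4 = -9621/ 700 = -13.74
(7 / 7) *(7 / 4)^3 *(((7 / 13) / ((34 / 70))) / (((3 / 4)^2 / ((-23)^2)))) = 5587.55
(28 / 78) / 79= 14 / 3081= 0.00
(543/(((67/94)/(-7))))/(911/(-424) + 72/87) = 4393287024/1088281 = 4036.91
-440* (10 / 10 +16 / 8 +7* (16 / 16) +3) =-5720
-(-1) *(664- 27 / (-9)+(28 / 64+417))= 17351 / 16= 1084.44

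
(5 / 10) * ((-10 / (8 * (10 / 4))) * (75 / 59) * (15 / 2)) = -1125 / 472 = -2.38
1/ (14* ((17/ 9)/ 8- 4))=-36/ 1897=-0.02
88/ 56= 1.57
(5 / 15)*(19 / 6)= 1.06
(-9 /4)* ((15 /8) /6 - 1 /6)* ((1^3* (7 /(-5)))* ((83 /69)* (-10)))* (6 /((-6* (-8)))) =-4067 /5888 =-0.69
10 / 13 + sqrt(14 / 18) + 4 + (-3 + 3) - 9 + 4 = -3 / 13 + sqrt(7) / 3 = 0.65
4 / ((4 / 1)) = 1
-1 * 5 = -5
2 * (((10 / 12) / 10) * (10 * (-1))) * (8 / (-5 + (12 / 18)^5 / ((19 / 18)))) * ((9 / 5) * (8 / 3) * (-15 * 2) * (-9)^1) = 8864640 / 2501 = 3544.44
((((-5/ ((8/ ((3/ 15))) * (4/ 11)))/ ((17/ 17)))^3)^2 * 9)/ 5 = 15944049/ 5368709120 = 0.00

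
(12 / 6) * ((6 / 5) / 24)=1 / 10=0.10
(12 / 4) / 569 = 3 / 569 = 0.01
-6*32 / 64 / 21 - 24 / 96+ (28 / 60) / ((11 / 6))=-213 / 1540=-0.14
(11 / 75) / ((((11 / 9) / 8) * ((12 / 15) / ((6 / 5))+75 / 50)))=144 / 325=0.44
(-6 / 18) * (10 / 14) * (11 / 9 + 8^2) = -2935 / 189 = -15.53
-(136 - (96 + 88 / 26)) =-476 / 13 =-36.62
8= 8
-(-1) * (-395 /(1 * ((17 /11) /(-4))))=1022.35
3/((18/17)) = 17/6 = 2.83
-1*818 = -818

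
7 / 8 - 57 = -449 / 8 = -56.12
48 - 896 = -848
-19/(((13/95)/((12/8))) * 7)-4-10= -7963/182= -43.75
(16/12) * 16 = 64/3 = 21.33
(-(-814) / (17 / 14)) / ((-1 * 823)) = -0.81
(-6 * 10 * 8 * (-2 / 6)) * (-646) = -103360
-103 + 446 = 343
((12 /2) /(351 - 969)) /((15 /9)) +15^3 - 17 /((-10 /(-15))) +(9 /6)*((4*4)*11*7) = 5353419 /1030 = 5197.49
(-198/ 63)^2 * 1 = 484/ 49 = 9.88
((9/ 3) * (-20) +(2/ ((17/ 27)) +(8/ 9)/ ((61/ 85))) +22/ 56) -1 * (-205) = 39148411/ 261324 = 149.81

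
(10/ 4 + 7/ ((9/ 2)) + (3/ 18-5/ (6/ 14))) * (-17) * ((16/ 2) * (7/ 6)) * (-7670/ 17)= -14388920/ 27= -532922.96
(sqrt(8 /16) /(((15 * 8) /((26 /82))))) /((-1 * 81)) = -13 * sqrt(2) /797040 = -0.00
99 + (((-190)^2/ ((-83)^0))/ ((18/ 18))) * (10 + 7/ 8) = 785373/ 2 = 392686.50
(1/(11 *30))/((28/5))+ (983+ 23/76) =34525741/35112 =983.30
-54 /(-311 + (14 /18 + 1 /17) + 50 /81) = 74358 /426245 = 0.17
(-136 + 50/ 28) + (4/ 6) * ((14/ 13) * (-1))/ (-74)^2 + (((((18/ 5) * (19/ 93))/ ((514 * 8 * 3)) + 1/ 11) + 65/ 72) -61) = -194.22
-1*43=-43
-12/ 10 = -6/ 5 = -1.20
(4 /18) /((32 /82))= 0.57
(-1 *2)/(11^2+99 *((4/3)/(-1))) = 2/11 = 0.18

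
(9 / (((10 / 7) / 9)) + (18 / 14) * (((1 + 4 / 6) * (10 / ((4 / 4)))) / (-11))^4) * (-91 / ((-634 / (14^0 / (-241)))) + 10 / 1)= 99393564982521 / 156593986780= 634.72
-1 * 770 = -770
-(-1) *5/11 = 5/11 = 0.45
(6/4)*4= 6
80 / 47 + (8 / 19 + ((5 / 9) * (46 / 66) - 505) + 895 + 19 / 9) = 104661908 / 265221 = 394.62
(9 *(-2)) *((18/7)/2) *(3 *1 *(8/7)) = -3888/49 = -79.35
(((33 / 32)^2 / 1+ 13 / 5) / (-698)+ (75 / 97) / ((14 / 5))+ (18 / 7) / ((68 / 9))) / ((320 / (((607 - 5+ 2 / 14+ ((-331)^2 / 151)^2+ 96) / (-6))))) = -1060726915419180293603 / 6320730112809369600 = -167.82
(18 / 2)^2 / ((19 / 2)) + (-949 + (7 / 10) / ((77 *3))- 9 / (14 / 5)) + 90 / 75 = -20682832 / 21945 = -942.48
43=43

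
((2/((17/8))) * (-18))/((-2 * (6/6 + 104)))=48/595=0.08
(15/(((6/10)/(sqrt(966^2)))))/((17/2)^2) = 334.26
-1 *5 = -5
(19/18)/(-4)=-19/72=-0.26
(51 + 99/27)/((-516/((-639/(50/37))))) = 50.10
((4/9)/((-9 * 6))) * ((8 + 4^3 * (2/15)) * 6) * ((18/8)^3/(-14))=93/140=0.66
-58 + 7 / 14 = -115 / 2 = -57.50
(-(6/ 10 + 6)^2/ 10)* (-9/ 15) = 3267/ 1250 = 2.61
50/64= 25/32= 0.78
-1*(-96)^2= -9216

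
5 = 5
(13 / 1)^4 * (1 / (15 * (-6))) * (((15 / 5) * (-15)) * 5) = 142805 / 2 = 71402.50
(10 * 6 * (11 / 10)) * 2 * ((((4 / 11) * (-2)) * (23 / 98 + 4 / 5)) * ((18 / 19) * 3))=-1314144 / 4655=-282.31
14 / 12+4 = 31 / 6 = 5.17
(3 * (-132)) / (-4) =99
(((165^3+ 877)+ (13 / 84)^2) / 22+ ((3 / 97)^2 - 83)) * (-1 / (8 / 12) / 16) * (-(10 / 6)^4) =16941406049676875 / 114721754112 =147673.88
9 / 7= 1.29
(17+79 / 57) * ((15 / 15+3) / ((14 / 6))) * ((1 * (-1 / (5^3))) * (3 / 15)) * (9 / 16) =-0.03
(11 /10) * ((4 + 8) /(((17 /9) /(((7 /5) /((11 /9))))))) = 3402 /425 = 8.00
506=506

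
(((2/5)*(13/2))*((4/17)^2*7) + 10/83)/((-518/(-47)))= 3179503/31063165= 0.10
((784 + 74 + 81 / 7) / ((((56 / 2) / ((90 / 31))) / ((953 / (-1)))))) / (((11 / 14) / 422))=-110159299890 / 2387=-46149685.75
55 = 55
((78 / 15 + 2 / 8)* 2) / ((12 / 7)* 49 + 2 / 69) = 7521 / 57980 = 0.13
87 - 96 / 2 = 39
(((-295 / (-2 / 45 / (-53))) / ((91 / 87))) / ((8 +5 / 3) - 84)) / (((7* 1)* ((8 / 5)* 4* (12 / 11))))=3366606375 / 36365056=92.58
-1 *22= -22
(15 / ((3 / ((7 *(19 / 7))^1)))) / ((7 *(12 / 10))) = 475 / 42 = 11.31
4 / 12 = 1 / 3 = 0.33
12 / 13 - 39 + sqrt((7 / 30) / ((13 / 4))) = -495 / 13 + sqrt(2730) / 195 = -37.81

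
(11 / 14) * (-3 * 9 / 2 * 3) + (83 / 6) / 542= -361901 / 11382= -31.80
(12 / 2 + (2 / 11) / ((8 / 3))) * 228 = 15219 / 11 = 1383.55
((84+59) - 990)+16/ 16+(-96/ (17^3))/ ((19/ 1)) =-78971658/ 93347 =-846.00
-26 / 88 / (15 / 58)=-377 / 330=-1.14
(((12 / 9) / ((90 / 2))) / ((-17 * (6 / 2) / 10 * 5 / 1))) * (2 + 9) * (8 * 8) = -5632 / 6885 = -0.82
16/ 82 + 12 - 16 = -156/ 41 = -3.80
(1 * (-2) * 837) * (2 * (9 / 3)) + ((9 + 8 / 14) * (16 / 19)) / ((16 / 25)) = -1334177 / 133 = -10031.41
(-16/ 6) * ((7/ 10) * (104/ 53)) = -2912/ 795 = -3.66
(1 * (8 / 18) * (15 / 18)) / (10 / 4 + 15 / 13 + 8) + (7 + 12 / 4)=82070 / 8181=10.03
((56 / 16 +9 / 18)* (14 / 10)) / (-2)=-14 / 5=-2.80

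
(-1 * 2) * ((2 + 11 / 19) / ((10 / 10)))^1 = -5.16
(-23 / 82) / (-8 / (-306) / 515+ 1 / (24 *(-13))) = 94238820 / 1059809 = 88.92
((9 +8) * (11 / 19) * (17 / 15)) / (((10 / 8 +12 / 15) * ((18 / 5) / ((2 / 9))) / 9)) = 63580 / 21033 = 3.02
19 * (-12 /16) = -57 /4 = -14.25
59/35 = 1.69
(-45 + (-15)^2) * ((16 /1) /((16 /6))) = 1080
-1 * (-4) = 4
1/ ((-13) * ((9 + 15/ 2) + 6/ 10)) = -10/ 2223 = -0.00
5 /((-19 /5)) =-25 /19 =-1.32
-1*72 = -72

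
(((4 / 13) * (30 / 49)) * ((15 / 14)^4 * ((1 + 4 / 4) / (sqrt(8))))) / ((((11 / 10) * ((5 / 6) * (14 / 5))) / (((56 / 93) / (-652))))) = -3796875 * sqrt(2) / 85010696771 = -0.00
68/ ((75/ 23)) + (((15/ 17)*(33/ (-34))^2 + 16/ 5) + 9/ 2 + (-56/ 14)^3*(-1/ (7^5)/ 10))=727918636541/ 24771837300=29.38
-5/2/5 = -1/2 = -0.50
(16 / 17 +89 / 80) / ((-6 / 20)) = -931 / 136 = -6.85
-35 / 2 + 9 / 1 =-17 / 2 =-8.50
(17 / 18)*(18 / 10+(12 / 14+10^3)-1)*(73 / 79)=874.16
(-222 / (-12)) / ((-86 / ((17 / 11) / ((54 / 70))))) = -22015 / 51084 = -0.43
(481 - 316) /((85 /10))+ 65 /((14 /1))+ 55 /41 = 247815 /9758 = 25.40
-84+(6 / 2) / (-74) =-6219 / 74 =-84.04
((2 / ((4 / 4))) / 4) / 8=1 / 16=0.06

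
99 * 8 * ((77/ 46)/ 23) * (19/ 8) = 144837/ 1058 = 136.90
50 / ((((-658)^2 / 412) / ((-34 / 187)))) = -10300 / 1190651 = -0.01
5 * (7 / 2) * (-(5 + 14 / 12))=-1295 / 12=-107.92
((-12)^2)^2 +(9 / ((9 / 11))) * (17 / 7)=145339 / 7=20762.71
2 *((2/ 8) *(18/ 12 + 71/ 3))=151/ 12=12.58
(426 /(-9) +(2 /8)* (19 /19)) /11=-565 /132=-4.28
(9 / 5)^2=81 / 25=3.24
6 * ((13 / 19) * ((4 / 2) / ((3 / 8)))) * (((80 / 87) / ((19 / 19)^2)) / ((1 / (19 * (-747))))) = -8286720 / 29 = -285748.97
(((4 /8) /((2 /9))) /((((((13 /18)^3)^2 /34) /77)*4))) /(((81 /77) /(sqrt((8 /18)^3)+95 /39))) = 1691171880552 /62748517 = 26951.58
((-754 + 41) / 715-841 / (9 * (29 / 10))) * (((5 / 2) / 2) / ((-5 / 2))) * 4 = 427534 / 6435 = 66.44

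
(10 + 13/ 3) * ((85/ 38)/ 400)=731/ 9120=0.08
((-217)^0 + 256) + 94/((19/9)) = 5729/19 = 301.53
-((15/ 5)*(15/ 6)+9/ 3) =-10.50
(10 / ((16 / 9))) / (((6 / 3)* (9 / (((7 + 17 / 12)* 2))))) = 505 / 96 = 5.26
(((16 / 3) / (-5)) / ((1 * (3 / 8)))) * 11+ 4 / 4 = -30.29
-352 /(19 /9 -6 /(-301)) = -953568 /5773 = -165.18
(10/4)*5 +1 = 13.50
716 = 716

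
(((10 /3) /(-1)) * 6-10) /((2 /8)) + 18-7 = -109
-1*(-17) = 17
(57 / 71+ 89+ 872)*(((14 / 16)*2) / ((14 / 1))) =8536 / 71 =120.23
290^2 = 84100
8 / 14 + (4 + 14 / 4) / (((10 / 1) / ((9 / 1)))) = 205 / 28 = 7.32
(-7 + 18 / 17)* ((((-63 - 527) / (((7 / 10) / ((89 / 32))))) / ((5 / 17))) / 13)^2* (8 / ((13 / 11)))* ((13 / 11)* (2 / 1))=-35731526.02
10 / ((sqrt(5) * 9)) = 2 * sqrt(5) / 9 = 0.50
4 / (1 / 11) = 44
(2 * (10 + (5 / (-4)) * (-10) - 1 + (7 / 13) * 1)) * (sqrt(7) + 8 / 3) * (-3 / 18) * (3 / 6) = -382 / 39 - 191 * sqrt(7) / 52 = -19.51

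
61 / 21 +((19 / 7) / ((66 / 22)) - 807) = -16867 / 21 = -803.19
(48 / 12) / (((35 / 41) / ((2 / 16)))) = 41 / 70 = 0.59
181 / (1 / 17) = 3077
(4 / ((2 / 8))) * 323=5168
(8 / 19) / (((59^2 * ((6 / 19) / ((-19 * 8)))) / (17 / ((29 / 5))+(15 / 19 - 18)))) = 251776 / 302847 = 0.83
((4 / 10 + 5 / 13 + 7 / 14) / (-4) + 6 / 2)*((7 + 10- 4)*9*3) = 37611 / 40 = 940.28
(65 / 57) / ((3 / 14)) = 910 / 171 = 5.32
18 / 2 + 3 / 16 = 147 / 16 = 9.19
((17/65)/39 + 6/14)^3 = 460815199424/5587634768625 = 0.08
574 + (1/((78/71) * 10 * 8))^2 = 22350187441/38937600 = 574.00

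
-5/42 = -0.12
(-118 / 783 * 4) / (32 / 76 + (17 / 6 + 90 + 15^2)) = -17936 / 9469341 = -0.00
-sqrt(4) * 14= -28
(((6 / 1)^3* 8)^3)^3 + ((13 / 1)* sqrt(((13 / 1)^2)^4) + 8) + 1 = 137370551967459378662587345510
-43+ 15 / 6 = -81 / 2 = -40.50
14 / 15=0.93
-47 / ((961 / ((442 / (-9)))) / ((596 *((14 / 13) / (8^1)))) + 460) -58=-947291232 / 16303871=-58.10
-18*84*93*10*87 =-122335920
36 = 36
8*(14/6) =56/3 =18.67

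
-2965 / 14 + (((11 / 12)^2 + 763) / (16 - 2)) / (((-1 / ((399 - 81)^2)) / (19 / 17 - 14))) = 67664302183 / 952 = 71075947.67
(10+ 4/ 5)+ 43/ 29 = 1781/ 145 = 12.28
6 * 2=12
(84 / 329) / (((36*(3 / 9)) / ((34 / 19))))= 34 / 893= 0.04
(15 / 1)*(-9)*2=-270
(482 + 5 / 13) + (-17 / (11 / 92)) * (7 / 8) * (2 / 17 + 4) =-4274 / 143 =-29.89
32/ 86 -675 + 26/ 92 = -1333855/ 1978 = -674.35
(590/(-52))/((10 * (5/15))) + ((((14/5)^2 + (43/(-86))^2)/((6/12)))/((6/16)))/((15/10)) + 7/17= 5126123/198900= 25.77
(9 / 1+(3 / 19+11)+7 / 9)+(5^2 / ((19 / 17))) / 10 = 7925 / 342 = 23.17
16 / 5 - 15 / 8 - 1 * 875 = -34947 / 40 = -873.68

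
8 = 8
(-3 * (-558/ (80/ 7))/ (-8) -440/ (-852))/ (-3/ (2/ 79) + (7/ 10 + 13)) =1212767/ 7143168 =0.17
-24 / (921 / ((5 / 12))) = -10 / 921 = -0.01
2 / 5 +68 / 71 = 482 / 355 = 1.36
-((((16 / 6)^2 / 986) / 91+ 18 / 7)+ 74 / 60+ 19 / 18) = -9812339 / 2018835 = -4.86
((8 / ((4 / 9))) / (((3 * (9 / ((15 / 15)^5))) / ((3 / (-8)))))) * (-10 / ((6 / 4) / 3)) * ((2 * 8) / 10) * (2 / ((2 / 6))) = 48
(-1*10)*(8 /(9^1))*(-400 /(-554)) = -16000 /2493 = -6.42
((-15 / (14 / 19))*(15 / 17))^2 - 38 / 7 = 17968129 / 56644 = 317.21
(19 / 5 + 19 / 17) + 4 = 758 / 85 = 8.92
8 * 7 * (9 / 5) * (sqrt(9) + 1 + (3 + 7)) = 7056 / 5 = 1411.20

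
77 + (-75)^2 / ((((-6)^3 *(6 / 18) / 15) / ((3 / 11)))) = -21349 / 88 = -242.60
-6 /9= -2 /3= -0.67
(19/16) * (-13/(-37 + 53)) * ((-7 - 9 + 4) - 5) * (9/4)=37791/1024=36.91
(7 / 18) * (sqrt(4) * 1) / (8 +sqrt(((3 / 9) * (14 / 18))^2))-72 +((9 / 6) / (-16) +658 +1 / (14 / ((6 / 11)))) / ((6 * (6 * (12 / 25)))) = -8030361905 / 237371904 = -33.83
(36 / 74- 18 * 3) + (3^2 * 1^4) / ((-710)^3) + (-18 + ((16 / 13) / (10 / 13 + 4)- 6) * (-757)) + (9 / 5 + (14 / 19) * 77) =33802416705275263 / 7799954423000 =4333.67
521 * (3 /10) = 1563 /10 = 156.30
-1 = -1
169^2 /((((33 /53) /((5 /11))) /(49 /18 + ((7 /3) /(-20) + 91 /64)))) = 17557789067 /209088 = 83973.20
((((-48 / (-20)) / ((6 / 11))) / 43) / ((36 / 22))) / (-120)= -121 / 232200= -0.00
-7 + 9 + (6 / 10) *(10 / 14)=17 / 7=2.43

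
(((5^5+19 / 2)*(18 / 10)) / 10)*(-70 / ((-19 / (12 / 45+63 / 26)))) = 138099801 / 24700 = 5591.09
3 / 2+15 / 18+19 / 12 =47 / 12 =3.92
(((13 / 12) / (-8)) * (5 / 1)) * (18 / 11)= -195 / 176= -1.11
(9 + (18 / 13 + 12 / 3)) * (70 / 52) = 6545 / 338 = 19.36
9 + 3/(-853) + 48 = 48618/853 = 57.00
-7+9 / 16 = -103 / 16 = -6.44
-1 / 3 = -0.33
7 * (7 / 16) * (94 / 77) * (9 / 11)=3.06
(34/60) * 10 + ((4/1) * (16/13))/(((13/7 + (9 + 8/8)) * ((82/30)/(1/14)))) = 753503/132717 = 5.68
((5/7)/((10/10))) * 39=195/7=27.86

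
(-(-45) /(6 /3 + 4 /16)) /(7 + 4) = 20 /11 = 1.82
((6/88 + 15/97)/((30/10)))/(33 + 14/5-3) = 1585/699952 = 0.00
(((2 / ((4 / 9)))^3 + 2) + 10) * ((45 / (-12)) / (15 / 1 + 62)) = -1125 / 224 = -5.02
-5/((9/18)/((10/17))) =-100/17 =-5.88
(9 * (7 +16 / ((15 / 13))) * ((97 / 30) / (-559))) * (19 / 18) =-576859 / 503100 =-1.15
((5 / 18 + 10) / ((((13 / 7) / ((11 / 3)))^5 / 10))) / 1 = 2503775345225 / 812017791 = 3083.40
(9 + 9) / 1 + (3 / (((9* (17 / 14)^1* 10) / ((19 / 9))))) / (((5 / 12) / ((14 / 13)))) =18.15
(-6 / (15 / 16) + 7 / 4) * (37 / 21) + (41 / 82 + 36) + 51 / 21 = 4303 / 140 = 30.74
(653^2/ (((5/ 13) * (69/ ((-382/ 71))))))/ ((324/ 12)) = -2117547094/ 661365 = -3201.78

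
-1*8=-8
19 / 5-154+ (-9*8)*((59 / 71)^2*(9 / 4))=-6605401 / 25205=-262.07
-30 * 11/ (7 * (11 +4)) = -22/ 7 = -3.14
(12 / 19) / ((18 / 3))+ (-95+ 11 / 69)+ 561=611273 / 1311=466.26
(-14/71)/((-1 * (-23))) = -14/1633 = -0.01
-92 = -92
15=15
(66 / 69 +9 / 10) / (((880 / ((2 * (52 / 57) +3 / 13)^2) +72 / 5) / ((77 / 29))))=76263793991 / 3445671958992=0.02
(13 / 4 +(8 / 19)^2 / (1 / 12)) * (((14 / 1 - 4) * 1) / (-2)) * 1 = -38825 / 1444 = -26.89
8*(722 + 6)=5824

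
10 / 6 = 5 / 3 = 1.67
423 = 423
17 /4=4.25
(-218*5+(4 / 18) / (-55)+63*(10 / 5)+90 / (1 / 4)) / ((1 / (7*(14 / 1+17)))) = -64879094 / 495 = -131068.88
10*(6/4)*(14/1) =210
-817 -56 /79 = -64599 /79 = -817.71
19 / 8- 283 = -2245 / 8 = -280.62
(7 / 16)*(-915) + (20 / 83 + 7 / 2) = -396.57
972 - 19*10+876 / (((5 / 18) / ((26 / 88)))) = 94256 / 55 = 1713.75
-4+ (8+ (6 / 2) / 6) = 9 / 2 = 4.50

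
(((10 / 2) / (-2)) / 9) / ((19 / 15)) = -0.22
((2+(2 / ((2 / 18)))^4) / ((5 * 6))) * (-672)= -11757536 / 5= -2351507.20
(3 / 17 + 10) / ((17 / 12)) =2076 / 289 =7.18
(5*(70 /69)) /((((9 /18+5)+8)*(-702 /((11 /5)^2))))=-1694 /653913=-0.00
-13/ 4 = -3.25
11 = 11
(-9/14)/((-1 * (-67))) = -9/938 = -0.01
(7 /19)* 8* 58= 3248 /19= 170.95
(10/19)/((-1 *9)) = -10/171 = -0.06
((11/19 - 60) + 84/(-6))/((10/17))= -4743/38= -124.82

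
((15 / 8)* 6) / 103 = 45 / 412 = 0.11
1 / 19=0.05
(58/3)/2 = 29/3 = 9.67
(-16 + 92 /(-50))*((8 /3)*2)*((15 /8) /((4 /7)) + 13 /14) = -210289 /525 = -400.55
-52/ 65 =-4/ 5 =-0.80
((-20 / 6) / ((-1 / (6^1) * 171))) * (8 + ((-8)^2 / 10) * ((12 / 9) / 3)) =1952 / 1539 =1.27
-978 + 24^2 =-402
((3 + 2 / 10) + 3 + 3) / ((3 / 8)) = 368 / 15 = 24.53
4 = 4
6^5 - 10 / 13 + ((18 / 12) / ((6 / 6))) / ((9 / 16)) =303338 / 39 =7777.90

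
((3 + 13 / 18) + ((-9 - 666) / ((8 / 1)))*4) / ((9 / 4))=-12016 / 81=-148.35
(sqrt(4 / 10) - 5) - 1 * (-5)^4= -630+sqrt(10) / 5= -629.37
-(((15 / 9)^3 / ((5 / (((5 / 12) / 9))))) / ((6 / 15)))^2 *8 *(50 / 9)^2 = -244140625 / 86093442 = -2.84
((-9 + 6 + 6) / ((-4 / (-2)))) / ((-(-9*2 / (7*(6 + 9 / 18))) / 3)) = 11.38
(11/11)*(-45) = -45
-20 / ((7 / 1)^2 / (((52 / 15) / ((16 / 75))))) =-325 / 49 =-6.63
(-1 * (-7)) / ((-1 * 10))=-7 / 10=-0.70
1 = 1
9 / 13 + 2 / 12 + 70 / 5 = 1159 / 78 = 14.86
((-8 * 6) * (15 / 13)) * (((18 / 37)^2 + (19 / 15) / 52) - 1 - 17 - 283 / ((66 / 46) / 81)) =2254443030948 / 2544971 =885842.33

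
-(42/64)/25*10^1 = -0.26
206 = 206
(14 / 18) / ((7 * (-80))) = -1 / 720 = -0.00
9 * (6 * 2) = 108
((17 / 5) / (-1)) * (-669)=11373 / 5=2274.60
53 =53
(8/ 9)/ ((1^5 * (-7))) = -0.13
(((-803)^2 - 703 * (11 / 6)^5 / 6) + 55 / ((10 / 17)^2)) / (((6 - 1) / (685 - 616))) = 3447516669553 / 388800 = 8867069.62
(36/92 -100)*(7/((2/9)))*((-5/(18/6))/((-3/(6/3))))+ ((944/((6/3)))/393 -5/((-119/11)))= -3748222886/1075641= -3484.64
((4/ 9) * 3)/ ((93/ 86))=344/ 279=1.23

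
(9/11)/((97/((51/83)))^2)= 23409/713004611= 0.00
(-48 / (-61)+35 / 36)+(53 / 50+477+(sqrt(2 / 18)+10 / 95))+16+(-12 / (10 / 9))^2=127862719 / 208620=612.90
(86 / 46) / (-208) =-43 / 4784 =-0.01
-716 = -716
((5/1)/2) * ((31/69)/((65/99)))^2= 1.17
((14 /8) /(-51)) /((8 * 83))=-7 /135456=-0.00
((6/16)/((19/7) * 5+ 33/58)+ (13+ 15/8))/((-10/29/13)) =-258017669/459280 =-561.79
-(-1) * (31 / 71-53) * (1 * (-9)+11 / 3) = 19904 / 71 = 280.34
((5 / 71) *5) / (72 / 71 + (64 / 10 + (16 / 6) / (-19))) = 0.05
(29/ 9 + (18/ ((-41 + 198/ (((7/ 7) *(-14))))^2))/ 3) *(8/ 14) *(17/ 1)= 73500010/ 2346687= 31.32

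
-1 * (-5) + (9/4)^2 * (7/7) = 161/16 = 10.06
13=13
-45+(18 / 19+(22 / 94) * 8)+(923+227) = 989283 / 893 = 1107.82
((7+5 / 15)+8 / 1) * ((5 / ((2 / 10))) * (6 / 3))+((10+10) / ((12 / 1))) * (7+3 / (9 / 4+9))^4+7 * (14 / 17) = 2798552987 / 516375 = 5419.61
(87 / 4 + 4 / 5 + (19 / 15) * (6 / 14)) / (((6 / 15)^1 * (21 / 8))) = 21.99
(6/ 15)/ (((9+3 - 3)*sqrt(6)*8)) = 0.00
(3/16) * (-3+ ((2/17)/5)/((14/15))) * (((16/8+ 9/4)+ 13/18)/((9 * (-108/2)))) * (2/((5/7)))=10561/660960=0.02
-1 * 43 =-43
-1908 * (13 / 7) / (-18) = 1378 / 7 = 196.86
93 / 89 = 1.04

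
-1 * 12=-12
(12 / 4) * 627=1881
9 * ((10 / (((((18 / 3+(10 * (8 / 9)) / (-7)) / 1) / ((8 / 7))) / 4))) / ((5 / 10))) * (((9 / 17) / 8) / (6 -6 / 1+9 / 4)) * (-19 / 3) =-82080 / 2533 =-32.40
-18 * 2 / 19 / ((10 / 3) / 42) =-2268 / 95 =-23.87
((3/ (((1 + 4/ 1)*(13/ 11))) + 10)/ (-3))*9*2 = -4098/ 65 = -63.05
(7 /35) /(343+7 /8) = 8 /13755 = 0.00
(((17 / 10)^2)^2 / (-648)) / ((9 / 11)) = -918731 / 58320000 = -0.02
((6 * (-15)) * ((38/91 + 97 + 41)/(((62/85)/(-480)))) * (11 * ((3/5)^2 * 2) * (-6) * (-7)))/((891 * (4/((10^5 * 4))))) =123340032000000/403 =306054669975.19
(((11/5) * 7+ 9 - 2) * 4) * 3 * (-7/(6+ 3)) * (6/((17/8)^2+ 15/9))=-1204224/5935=-202.90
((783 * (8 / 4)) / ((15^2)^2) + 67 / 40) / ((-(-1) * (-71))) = -25589 / 1065000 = -0.02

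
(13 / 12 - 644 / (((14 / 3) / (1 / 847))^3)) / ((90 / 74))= 2864318967365 / 3215659578516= 0.89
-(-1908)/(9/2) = 424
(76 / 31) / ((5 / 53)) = 25.99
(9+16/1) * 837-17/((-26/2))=272042/13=20926.31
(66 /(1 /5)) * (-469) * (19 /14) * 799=-167825955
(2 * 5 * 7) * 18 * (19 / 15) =1596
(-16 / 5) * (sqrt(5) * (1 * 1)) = -16 * sqrt(5) / 5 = -7.16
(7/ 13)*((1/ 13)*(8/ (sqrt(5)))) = 56*sqrt(5)/ 845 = 0.15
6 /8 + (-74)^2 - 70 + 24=21723 /4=5430.75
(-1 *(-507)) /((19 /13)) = 6591 /19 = 346.89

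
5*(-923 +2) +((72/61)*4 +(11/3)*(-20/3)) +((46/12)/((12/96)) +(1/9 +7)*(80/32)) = -279153/61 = -4576.28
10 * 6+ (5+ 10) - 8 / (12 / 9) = 69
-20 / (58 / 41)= -410 / 29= -14.14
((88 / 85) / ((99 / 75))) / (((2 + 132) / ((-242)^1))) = -4840 / 3417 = -1.42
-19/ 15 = -1.27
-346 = -346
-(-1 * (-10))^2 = -100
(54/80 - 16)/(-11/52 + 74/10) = -7969/3738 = -2.13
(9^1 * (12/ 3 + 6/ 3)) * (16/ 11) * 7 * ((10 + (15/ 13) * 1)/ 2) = 438480/ 143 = 3066.29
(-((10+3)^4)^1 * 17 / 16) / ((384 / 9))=-1456611 / 2048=-711.24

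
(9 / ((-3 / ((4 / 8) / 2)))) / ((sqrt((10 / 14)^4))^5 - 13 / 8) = 1694851494 / 3594053237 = 0.47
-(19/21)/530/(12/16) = -38/16695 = -0.00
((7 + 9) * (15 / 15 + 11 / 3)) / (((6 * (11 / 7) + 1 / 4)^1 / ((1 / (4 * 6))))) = 784 / 2439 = 0.32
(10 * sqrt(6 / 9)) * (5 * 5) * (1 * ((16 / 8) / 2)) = 250 * sqrt(6) / 3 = 204.12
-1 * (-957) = 957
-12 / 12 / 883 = -1 / 883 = -0.00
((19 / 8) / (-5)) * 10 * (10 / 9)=-95 / 18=-5.28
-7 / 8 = -0.88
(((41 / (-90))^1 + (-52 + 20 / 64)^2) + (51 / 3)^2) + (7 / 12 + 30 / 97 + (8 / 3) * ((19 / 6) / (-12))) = 9923976847 / 3352320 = 2960.33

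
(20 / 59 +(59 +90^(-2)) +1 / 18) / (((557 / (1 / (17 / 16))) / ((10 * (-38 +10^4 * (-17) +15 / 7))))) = -270279426175672 / 1583832285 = -170649.02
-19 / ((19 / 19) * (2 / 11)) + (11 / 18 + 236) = 1189 / 9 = 132.11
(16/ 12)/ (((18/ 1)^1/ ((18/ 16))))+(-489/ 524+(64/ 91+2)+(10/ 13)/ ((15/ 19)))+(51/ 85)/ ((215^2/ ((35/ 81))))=42072691697/ 14878302075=2.83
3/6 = 1/2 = 0.50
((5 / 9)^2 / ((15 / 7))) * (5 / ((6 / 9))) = 175 / 162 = 1.08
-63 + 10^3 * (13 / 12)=3061 / 3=1020.33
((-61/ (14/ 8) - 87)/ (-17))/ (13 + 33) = 853/ 5474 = 0.16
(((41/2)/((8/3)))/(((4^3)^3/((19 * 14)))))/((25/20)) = 16359/2621440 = 0.01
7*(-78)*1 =-546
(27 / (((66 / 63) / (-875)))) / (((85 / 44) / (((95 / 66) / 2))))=-3142125 / 374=-8401.40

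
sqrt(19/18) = 1.03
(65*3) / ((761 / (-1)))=-195 / 761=-0.26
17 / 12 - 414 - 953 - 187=-18631 / 12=-1552.58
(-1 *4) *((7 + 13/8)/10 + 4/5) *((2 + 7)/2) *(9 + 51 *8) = -499149/40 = -12478.72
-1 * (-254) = 254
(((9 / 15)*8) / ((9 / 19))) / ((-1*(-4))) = 38 / 15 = 2.53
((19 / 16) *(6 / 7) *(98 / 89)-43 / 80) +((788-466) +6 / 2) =2318153 / 7120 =325.58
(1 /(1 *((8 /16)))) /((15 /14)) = 1.87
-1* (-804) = 804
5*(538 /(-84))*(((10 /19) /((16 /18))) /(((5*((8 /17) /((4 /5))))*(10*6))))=-4573 /42560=-0.11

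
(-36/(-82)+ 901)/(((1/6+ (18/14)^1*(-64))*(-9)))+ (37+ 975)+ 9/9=1014.22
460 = 460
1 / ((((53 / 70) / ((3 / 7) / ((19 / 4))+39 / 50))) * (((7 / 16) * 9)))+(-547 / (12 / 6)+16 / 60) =-272.94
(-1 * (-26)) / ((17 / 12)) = 312 / 17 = 18.35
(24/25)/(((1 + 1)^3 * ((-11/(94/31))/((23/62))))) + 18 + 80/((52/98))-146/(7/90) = -41085015163/24049025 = -1708.39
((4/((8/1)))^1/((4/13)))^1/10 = 13/80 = 0.16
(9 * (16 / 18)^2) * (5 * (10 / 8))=44.44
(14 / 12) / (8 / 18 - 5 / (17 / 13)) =-357 / 1034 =-0.35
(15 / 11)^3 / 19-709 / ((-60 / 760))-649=632108680 / 75867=8331.80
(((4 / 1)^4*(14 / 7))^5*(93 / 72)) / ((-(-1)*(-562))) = -68169720922112 / 843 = -80865623869.65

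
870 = 870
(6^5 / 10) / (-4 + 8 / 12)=-5832 / 25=-233.28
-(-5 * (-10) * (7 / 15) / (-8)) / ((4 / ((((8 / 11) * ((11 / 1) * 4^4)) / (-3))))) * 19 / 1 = -85120 / 9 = -9457.78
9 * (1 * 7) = 63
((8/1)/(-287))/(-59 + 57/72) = 192/400939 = 0.00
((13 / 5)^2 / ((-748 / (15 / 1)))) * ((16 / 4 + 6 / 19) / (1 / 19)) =-20787 / 1870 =-11.12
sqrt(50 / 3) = 5 * sqrt(6) / 3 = 4.08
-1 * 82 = -82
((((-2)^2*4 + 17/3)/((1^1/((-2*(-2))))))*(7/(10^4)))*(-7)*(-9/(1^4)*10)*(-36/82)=-17199/1025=-16.78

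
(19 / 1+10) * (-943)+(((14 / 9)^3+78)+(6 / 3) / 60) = -198763327 / 7290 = -27265.20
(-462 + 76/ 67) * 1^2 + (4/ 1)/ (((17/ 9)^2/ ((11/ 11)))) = -8902034/ 19363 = -459.74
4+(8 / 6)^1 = 16 / 3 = 5.33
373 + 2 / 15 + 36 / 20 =374.93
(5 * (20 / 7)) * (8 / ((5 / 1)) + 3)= 460 / 7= 65.71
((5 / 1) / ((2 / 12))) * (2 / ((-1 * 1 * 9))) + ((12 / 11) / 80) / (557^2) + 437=88116920989 / 204764340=430.33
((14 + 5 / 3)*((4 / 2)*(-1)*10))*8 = -7520 / 3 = -2506.67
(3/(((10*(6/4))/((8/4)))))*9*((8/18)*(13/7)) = 104/35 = 2.97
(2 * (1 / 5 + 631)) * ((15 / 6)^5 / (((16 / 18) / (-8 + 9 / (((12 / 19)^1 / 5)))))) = 1122845625 / 128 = 8772231.45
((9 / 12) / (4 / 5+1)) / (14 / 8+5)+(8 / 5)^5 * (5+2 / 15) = 68202797 / 1265625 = 53.89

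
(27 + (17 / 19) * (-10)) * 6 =2058 / 19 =108.32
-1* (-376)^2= -141376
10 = 10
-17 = -17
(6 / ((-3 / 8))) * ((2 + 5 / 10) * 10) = -400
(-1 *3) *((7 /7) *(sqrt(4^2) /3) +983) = -2953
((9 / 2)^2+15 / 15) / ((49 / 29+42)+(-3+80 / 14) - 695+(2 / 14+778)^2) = 120785 / 3438011224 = 0.00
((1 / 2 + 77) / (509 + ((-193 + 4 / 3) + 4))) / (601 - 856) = -31 / 32776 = -0.00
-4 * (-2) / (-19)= -8 / 19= -0.42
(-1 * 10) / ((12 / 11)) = -9.17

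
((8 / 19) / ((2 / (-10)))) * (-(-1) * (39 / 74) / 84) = -65 / 4921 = -0.01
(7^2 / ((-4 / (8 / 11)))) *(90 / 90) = -98 / 11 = -8.91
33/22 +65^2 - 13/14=29579/7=4225.57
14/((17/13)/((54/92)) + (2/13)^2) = 31941/5137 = 6.22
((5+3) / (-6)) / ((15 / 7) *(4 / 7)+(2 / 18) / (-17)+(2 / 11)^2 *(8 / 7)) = -1209516 / 1139123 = -1.06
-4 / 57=-0.07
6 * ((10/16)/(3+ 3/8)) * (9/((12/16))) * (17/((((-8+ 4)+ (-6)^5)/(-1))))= 34/1167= 0.03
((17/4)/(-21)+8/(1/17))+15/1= 12667/84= 150.80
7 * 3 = 21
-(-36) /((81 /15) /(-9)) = -60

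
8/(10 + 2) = 2/3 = 0.67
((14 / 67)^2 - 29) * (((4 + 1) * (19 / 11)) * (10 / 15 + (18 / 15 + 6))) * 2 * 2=-1165705480 / 148137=-7869.10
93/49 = 1.90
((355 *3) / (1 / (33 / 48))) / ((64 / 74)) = 433455 / 512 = 846.59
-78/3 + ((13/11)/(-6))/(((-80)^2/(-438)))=-25.99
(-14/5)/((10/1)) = -7/25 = -0.28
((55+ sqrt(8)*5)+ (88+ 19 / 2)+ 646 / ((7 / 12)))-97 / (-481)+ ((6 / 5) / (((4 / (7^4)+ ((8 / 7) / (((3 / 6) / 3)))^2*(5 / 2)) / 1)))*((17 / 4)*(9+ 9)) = 1275.05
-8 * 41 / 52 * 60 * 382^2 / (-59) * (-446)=-417475817.05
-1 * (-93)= 93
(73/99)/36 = 73/3564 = 0.02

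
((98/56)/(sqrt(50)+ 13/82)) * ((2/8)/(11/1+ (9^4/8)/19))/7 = -10127/2766543223+ 319390 * sqrt(2)/2766543223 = 0.00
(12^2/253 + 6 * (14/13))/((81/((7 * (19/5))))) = 2.31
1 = 1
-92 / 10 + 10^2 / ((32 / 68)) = 203.30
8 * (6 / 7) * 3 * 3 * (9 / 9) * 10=4320 / 7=617.14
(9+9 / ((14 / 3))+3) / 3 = 65 / 14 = 4.64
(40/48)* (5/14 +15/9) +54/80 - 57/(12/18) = -209509/2520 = -83.14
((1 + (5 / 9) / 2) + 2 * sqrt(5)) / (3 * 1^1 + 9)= 23 / 216 + sqrt(5) / 6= 0.48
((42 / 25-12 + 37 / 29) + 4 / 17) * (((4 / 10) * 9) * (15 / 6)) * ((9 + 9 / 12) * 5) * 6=-114323157 / 4930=-23189.28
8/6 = 4/3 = 1.33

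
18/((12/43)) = 129/2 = 64.50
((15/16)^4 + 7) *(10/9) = 2546885/294912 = 8.64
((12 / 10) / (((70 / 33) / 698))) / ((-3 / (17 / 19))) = -391578 / 3325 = -117.77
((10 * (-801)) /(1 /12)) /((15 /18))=-115344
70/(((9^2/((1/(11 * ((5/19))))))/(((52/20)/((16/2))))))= 1729/17820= 0.10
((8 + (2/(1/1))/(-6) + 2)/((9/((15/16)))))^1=145/144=1.01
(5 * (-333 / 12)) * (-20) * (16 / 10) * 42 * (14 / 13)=2610720 / 13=200824.62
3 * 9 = 27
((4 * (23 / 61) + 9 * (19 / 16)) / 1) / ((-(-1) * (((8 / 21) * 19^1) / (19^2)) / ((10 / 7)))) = 3392355 / 3904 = 868.94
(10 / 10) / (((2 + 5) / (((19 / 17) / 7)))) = 19 / 833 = 0.02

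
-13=-13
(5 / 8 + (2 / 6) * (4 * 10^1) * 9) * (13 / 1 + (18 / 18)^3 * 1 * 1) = 6755 / 4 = 1688.75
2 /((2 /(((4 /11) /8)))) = 1 /22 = 0.05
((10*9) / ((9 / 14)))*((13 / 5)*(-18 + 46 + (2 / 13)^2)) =132608 / 13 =10200.62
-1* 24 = -24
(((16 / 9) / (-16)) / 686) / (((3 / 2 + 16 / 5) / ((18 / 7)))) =-10 / 112847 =-0.00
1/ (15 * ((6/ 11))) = 11/ 90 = 0.12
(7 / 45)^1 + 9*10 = 4057 / 45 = 90.16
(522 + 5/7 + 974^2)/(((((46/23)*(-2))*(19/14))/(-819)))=5441756229/38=143204111.29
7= 7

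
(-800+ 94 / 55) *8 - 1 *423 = -374513 / 55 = -6809.33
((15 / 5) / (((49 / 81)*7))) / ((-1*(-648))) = 3 / 2744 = 0.00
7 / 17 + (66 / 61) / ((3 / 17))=6785 / 1037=6.54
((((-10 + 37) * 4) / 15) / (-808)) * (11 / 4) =-99 / 4040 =-0.02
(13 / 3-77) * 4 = -872 / 3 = -290.67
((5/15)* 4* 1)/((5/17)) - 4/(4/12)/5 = 2.13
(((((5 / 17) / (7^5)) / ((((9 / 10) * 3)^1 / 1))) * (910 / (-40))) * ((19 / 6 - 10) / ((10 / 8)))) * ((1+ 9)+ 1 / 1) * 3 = 29315 / 1102059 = 0.03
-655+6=-649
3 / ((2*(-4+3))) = -3 / 2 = -1.50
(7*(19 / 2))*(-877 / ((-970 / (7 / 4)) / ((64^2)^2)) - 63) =1712293281209 / 970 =1765250805.37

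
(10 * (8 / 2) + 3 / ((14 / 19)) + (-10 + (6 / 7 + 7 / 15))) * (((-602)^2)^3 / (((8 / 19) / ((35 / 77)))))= 1818715293402438092.24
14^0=1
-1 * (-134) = 134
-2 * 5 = -10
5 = 5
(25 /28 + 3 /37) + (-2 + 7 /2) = 2563 /1036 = 2.47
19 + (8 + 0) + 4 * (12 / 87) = 799 / 29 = 27.55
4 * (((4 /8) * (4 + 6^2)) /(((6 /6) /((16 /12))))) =320 /3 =106.67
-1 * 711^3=-359425431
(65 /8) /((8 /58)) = 1885 /32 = 58.91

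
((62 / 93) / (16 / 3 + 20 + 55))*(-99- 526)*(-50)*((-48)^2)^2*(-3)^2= 2985984000000 / 241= 12389975103.73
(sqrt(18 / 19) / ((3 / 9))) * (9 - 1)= 72 * sqrt(38) / 19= 23.36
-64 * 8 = -512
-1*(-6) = 6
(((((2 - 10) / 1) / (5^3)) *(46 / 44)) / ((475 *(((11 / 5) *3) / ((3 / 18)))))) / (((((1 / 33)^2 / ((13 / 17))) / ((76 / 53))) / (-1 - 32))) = 78936 / 563125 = 0.14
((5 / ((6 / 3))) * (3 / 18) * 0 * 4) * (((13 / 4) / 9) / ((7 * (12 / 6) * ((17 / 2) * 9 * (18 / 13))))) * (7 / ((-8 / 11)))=0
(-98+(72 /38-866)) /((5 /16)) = -58496 /19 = -3078.74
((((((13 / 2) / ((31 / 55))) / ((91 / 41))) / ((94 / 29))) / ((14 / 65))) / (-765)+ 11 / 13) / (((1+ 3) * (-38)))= -50009663 / 9088043328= -0.01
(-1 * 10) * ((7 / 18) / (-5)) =7 / 9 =0.78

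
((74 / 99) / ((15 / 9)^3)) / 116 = 111 / 79750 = 0.00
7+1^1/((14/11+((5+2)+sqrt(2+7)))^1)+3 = 1251/124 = 10.09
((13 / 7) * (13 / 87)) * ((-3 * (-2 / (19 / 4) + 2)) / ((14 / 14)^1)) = -5070 / 3857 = -1.31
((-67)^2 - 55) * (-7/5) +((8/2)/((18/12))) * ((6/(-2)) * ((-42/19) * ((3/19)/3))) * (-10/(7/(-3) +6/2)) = -11229918/1805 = -6221.56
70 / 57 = 1.23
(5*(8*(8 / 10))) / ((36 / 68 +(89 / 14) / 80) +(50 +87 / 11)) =6702080 / 12256003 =0.55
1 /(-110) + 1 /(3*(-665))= -421 /43890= -0.01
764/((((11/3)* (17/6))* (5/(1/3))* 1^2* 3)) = 1.63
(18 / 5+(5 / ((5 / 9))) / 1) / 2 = 63 / 10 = 6.30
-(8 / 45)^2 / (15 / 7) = -448 / 30375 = -0.01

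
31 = 31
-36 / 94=-18 / 47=-0.38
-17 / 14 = -1.21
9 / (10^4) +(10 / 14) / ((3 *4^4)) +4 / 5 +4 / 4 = 6054149 / 3360000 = 1.80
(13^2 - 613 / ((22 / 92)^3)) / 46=-970.86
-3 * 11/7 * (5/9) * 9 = -165/7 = -23.57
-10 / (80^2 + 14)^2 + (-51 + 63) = 246836371 / 20569698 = 12.00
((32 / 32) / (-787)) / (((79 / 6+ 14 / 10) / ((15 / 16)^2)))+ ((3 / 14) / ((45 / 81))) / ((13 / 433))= 12.85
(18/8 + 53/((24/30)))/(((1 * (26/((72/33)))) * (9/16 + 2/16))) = 13152/1573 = 8.36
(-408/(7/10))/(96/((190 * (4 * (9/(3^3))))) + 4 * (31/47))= -1138575/5894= -193.18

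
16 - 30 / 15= 14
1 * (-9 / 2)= -9 / 2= -4.50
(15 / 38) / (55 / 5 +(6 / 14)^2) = 735 / 20824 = 0.04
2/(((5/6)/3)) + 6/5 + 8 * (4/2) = 122/5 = 24.40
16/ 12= 4/ 3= 1.33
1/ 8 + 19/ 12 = 41/ 24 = 1.71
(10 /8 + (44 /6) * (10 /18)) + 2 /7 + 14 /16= 9805 /1512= 6.48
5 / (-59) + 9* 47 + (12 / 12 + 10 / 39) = 976019 / 2301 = 424.17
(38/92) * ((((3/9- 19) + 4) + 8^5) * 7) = 6534290/69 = 94699.86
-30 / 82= -15 / 41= -0.37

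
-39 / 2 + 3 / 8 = -153 / 8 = -19.12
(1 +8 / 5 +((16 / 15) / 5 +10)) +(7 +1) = 20.81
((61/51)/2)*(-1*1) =-61/102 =-0.60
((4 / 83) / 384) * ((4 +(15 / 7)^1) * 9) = 0.01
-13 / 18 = -0.72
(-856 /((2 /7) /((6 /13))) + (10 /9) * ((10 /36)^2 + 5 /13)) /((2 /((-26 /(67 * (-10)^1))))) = -26199283 /976860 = -26.82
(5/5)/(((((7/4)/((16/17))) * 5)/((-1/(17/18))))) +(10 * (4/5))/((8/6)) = 59538/10115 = 5.89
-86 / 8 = -43 / 4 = -10.75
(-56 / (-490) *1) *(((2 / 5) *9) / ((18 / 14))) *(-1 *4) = -32 / 25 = -1.28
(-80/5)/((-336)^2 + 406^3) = -2/8379539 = -0.00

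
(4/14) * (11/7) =22/49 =0.45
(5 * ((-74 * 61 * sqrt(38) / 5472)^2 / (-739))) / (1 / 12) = -25470245 / 12131424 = -2.10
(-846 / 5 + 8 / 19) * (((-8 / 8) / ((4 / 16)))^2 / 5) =-256544 / 475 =-540.09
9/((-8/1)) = -9/8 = -1.12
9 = 9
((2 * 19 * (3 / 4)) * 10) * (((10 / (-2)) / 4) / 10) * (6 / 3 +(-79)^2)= -1779255 / 8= -222406.88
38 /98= 19 /49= 0.39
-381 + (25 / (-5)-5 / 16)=-6181 / 16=-386.31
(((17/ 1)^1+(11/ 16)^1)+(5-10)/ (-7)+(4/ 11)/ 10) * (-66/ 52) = -23.40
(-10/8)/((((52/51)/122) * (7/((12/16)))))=-46665/2912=-16.03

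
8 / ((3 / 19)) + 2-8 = 134 / 3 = 44.67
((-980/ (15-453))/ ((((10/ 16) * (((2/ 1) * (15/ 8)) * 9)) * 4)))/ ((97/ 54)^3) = 1524096/ 333125645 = 0.00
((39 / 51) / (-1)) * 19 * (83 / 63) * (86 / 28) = -881543 / 14994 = -58.79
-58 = -58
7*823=5761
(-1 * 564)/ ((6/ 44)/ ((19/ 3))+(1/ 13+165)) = -3064776/ 897145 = -3.42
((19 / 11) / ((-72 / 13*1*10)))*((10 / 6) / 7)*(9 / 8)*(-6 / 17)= 247 / 83776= 0.00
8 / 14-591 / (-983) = 8069 / 6881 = 1.17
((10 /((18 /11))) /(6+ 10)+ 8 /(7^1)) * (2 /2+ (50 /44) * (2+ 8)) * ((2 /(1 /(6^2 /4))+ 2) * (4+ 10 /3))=522580 /189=2764.97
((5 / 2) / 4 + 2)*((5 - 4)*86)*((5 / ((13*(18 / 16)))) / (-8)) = -9.65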